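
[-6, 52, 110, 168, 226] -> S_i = -6 + 58*i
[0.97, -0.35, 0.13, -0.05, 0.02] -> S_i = 0.97*(-0.36)^i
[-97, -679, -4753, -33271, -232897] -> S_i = -97*7^i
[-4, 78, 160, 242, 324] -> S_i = -4 + 82*i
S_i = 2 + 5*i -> [2, 7, 12, 17, 22]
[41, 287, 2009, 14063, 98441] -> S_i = 41*7^i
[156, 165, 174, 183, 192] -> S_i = 156 + 9*i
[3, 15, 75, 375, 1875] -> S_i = 3*5^i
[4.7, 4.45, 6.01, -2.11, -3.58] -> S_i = Random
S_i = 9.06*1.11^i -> [9.06, 10.06, 11.16, 12.39, 13.75]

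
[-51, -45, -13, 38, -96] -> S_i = Random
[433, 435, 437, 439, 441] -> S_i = 433 + 2*i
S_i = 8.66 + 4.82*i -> [8.66, 13.48, 18.3, 23.12, 27.94]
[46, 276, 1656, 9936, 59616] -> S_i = 46*6^i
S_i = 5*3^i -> [5, 15, 45, 135, 405]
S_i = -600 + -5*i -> [-600, -605, -610, -615, -620]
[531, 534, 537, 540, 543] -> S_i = 531 + 3*i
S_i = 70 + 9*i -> [70, 79, 88, 97, 106]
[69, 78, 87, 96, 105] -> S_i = 69 + 9*i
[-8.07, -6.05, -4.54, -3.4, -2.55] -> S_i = -8.07*0.75^i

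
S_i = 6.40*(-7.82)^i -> [6.4, -50.05, 391.38, -3060.56, 23933.54]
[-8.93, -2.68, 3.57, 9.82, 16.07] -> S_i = -8.93 + 6.25*i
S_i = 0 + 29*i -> [0, 29, 58, 87, 116]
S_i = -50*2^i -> [-50, -100, -200, -400, -800]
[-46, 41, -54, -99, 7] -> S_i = Random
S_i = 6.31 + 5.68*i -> [6.31, 11.99, 17.67, 23.35, 29.03]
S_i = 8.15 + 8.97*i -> [8.15, 17.12, 26.09, 35.06, 44.03]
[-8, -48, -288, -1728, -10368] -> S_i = -8*6^i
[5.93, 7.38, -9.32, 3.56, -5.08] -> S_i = Random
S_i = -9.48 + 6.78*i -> [-9.48, -2.7, 4.08, 10.86, 17.64]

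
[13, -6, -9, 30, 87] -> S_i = Random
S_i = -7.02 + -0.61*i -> [-7.02, -7.63, -8.24, -8.85, -9.46]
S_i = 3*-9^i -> [3, -27, 243, -2187, 19683]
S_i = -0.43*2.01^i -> [-0.43, -0.86, -1.74, -3.49, -7.02]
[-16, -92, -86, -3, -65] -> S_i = Random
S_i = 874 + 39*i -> [874, 913, 952, 991, 1030]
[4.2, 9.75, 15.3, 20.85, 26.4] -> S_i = 4.20 + 5.55*i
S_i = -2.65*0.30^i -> [-2.65, -0.8, -0.24, -0.07, -0.02]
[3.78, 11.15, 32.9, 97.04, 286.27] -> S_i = 3.78*2.95^i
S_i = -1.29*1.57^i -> [-1.29, -2.03, -3.18, -4.99, -7.84]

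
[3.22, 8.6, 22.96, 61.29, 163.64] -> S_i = 3.22*2.67^i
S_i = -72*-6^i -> [-72, 432, -2592, 15552, -93312]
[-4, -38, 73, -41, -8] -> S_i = Random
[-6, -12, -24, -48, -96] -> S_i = -6*2^i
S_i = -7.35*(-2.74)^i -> [-7.35, 20.14, -55.18, 151.2, -414.28]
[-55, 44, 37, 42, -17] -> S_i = Random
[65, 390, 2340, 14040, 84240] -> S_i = 65*6^i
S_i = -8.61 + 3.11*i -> [-8.61, -5.5, -2.39, 0.72, 3.83]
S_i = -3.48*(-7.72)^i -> [-3.48, 26.87, -207.4, 1601.15, -12360.85]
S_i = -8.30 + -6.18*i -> [-8.3, -14.48, -20.66, -26.84, -33.02]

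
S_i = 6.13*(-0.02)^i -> [6.13, -0.12, 0.0, -0.0, 0.0]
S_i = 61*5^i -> [61, 305, 1525, 7625, 38125]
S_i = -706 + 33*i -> [-706, -673, -640, -607, -574]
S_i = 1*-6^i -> [1, -6, 36, -216, 1296]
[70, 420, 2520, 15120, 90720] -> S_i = 70*6^i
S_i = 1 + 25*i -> [1, 26, 51, 76, 101]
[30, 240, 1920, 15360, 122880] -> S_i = 30*8^i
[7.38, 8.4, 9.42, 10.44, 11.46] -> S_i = 7.38 + 1.02*i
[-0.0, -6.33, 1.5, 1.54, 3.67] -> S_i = Random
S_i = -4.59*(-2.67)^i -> [-4.59, 12.26, -32.72, 87.37, -233.27]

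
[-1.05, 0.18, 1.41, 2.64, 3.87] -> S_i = -1.05 + 1.23*i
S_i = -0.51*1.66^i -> [-0.51, -0.85, -1.41, -2.33, -3.87]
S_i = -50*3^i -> [-50, -150, -450, -1350, -4050]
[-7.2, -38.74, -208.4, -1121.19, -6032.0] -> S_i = -7.20*5.38^i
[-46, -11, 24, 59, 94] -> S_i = -46 + 35*i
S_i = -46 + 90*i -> [-46, 44, 134, 224, 314]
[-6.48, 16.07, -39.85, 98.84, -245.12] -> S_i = -6.48*(-2.48)^i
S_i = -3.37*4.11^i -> [-3.37, -13.85, -56.93, -233.97, -961.61]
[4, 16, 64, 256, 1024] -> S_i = 4*4^i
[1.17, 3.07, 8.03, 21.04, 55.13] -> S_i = 1.17*2.62^i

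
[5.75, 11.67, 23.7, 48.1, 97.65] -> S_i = 5.75*2.03^i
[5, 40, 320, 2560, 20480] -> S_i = 5*8^i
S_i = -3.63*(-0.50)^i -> [-3.63, 1.82, -0.91, 0.45, -0.23]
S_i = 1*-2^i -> [1, -2, 4, -8, 16]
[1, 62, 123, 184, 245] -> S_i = 1 + 61*i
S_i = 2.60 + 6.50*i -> [2.6, 9.1, 15.6, 22.1, 28.6]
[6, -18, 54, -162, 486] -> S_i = 6*-3^i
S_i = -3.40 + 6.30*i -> [-3.4, 2.9, 9.2, 15.5, 21.8]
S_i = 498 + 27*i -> [498, 525, 552, 579, 606]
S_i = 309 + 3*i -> [309, 312, 315, 318, 321]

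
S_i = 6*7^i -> [6, 42, 294, 2058, 14406]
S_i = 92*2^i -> [92, 184, 368, 736, 1472]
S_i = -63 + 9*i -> [-63, -54, -45, -36, -27]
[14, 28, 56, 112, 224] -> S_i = 14*2^i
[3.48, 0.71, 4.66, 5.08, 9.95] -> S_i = Random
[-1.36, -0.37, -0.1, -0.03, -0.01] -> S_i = -1.36*0.27^i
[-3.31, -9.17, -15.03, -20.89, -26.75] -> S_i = -3.31 + -5.86*i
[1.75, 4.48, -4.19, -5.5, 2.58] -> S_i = Random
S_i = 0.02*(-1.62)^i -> [0.02, -0.03, 0.05, -0.09, 0.14]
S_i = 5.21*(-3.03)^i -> [5.21, -15.79, 47.83, -144.93, 439.15]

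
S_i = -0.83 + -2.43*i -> [-0.83, -3.26, -5.69, -8.12, -10.55]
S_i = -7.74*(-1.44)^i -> [-7.74, 11.15, -16.05, 23.11, -33.28]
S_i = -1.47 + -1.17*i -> [-1.47, -2.64, -3.81, -4.98, -6.15]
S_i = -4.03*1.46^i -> [-4.03, -5.88, -8.59, -12.54, -18.31]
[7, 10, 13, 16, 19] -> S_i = 7 + 3*i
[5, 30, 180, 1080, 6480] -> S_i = 5*6^i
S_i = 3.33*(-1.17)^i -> [3.33, -3.9, 4.56, -5.33, 6.24]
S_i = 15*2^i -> [15, 30, 60, 120, 240]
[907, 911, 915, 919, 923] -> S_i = 907 + 4*i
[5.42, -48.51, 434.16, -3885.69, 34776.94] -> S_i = 5.42*(-8.95)^i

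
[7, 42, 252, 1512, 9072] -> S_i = 7*6^i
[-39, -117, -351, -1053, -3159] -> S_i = -39*3^i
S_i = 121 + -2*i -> [121, 119, 117, 115, 113]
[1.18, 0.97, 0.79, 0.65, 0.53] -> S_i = 1.18*0.82^i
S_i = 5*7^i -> [5, 35, 245, 1715, 12005]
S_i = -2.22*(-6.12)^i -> [-2.22, 13.59, -83.15, 508.87, -3114.29]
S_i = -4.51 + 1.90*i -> [-4.51, -2.61, -0.71, 1.19, 3.09]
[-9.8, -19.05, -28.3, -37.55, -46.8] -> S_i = -9.80 + -9.25*i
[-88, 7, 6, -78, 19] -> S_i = Random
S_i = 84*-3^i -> [84, -252, 756, -2268, 6804]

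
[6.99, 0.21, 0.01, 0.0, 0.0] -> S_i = 6.99*0.03^i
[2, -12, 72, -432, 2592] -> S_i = 2*-6^i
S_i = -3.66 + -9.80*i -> [-3.66, -13.46, -23.26, -33.06, -42.86]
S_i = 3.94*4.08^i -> [3.94, 16.08, 65.59, 267.59, 1091.78]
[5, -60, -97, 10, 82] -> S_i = Random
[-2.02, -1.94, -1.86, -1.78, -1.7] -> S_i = -2.02 + 0.08*i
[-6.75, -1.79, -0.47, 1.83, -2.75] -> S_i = Random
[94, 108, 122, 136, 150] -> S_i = 94 + 14*i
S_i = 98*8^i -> [98, 784, 6272, 50176, 401408]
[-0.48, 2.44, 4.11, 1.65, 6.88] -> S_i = Random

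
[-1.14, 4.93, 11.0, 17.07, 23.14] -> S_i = -1.14 + 6.07*i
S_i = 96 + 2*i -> [96, 98, 100, 102, 104]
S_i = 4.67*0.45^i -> [4.67, 2.1, 0.95, 0.43, 0.19]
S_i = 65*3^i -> [65, 195, 585, 1755, 5265]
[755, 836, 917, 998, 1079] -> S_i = 755 + 81*i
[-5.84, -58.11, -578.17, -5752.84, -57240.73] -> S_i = -5.84*9.95^i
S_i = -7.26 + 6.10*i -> [-7.26, -1.16, 4.94, 11.04, 17.14]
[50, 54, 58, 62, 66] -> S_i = 50 + 4*i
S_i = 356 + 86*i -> [356, 442, 528, 614, 700]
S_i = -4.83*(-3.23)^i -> [-4.83, 15.6, -50.39, 162.76, -525.72]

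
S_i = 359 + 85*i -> [359, 444, 529, 614, 699]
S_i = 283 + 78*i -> [283, 361, 439, 517, 595]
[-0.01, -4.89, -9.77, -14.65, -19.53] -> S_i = -0.01 + -4.88*i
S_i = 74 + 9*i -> [74, 83, 92, 101, 110]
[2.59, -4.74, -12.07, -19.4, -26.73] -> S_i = 2.59 + -7.33*i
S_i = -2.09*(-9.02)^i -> [-2.09, 18.85, -170.04, 1533.79, -13834.79]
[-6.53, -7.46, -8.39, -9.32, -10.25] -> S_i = -6.53 + -0.93*i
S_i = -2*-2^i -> [-2, 4, -8, 16, -32]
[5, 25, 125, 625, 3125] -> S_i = 5*5^i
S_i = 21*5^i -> [21, 105, 525, 2625, 13125]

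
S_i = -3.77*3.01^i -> [-3.77, -11.35, -34.16, -102.81, -309.46]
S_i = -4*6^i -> [-4, -24, -144, -864, -5184]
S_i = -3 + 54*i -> [-3, 51, 105, 159, 213]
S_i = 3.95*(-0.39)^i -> [3.95, -1.54, 0.6, -0.23, 0.09]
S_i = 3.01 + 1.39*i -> [3.01, 4.4, 5.79, 7.18, 8.57]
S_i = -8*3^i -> [-8, -24, -72, -216, -648]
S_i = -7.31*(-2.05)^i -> [-7.31, 14.99, -30.72, 62.98, -129.1]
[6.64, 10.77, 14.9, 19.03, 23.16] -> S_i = 6.64 + 4.13*i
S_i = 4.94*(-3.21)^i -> [4.94, -15.86, 50.9, -163.4, 524.5]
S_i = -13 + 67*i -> [-13, 54, 121, 188, 255]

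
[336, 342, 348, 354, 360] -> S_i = 336 + 6*i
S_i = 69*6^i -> [69, 414, 2484, 14904, 89424]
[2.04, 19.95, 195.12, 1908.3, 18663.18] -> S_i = 2.04*9.78^i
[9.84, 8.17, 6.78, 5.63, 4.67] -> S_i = 9.84*0.83^i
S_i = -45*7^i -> [-45, -315, -2205, -15435, -108045]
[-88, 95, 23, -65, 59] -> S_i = Random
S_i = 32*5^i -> [32, 160, 800, 4000, 20000]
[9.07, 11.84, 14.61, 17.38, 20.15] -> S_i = 9.07 + 2.77*i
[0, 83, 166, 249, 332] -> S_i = 0 + 83*i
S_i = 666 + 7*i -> [666, 673, 680, 687, 694]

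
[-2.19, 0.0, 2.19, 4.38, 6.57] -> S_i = -2.19 + 2.19*i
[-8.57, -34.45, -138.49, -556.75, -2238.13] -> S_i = -8.57*4.02^i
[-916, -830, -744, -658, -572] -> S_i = -916 + 86*i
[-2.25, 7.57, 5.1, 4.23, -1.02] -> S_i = Random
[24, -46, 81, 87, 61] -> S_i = Random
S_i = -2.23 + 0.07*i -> [-2.23, -2.16, -2.09, -2.02, -1.95]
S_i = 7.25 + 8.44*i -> [7.25, 15.69, 24.13, 32.57, 41.01]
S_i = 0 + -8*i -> [0, -8, -16, -24, -32]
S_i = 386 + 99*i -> [386, 485, 584, 683, 782]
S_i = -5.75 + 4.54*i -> [-5.75, -1.21, 3.33, 7.87, 12.41]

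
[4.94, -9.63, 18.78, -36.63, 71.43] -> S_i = 4.94*(-1.95)^i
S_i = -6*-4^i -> [-6, 24, -96, 384, -1536]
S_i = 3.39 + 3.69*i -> [3.39, 7.08, 10.77, 14.46, 18.15]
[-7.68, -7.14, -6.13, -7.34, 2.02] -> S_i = Random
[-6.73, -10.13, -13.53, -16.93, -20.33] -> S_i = -6.73 + -3.40*i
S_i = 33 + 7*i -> [33, 40, 47, 54, 61]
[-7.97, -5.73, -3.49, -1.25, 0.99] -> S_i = -7.97 + 2.24*i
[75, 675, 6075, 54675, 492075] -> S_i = 75*9^i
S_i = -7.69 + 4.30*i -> [-7.69, -3.39, 0.91, 5.21, 9.51]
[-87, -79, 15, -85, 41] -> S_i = Random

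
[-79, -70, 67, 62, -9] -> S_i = Random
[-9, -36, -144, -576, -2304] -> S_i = -9*4^i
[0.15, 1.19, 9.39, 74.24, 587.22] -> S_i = 0.15*7.91^i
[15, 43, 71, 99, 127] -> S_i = 15 + 28*i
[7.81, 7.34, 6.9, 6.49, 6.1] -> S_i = 7.81*0.94^i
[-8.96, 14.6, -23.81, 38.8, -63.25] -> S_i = -8.96*(-1.63)^i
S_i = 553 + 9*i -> [553, 562, 571, 580, 589]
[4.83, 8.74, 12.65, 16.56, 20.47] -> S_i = 4.83 + 3.91*i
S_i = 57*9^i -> [57, 513, 4617, 41553, 373977]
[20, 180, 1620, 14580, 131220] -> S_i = 20*9^i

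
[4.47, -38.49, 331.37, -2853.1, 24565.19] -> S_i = 4.47*(-8.61)^i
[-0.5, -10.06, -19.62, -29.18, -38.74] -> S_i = -0.50 + -9.56*i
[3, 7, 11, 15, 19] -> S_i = 3 + 4*i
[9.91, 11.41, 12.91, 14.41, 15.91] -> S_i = 9.91 + 1.50*i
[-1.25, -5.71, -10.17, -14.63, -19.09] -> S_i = -1.25 + -4.46*i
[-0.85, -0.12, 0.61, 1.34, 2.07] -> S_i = -0.85 + 0.73*i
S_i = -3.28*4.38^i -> [-3.28, -14.37, -62.92, -275.61, -1207.18]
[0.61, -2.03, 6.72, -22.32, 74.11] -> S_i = 0.61*(-3.32)^i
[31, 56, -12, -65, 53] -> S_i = Random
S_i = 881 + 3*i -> [881, 884, 887, 890, 893]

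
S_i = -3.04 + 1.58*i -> [-3.04, -1.46, 0.12, 1.7, 3.28]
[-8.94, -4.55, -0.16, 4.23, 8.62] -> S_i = -8.94 + 4.39*i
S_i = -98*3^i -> [-98, -294, -882, -2646, -7938]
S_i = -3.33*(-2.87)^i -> [-3.33, 9.56, -27.43, 78.72, -225.93]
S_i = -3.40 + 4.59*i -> [-3.4, 1.19, 5.78, 10.37, 14.96]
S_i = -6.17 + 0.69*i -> [-6.17, -5.48, -4.79, -4.1, -3.41]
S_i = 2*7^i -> [2, 14, 98, 686, 4802]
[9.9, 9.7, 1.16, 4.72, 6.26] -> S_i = Random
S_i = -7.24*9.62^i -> [-7.24, -69.65, -670.02, -6445.61, -62006.73]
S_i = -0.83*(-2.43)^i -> [-0.83, 2.02, -4.9, 11.91, -28.94]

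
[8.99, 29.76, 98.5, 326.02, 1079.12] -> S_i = 8.99*3.31^i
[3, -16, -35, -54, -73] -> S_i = 3 + -19*i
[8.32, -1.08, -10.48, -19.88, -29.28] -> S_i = 8.32 + -9.40*i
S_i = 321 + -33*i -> [321, 288, 255, 222, 189]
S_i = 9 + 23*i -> [9, 32, 55, 78, 101]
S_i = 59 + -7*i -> [59, 52, 45, 38, 31]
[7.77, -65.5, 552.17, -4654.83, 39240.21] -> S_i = 7.77*(-8.43)^i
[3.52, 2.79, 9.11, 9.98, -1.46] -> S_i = Random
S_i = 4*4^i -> [4, 16, 64, 256, 1024]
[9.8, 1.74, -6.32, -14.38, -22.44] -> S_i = 9.80 + -8.06*i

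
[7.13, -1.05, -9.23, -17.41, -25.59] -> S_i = 7.13 + -8.18*i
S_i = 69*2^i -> [69, 138, 276, 552, 1104]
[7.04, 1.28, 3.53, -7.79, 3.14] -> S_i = Random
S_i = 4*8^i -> [4, 32, 256, 2048, 16384]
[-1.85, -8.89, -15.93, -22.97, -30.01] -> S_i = -1.85 + -7.04*i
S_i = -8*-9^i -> [-8, 72, -648, 5832, -52488]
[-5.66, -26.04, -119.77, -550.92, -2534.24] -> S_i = -5.66*4.60^i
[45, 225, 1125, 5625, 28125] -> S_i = 45*5^i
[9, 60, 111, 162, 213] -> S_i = 9 + 51*i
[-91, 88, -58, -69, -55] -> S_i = Random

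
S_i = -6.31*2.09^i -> [-6.31, -13.19, -27.56, -57.61, -120.4]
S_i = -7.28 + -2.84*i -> [-7.28, -10.12, -12.96, -15.8, -18.64]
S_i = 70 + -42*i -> [70, 28, -14, -56, -98]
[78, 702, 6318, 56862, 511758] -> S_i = 78*9^i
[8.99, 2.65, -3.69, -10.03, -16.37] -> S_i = 8.99 + -6.34*i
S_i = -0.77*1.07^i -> [-0.77, -0.82, -0.88, -0.94, -1.01]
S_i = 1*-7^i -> [1, -7, 49, -343, 2401]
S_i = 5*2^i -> [5, 10, 20, 40, 80]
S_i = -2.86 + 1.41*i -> [-2.86, -1.45, -0.04, 1.37, 2.78]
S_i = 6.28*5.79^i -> [6.28, 36.36, 210.53, 1218.98, 7057.87]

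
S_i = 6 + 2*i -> [6, 8, 10, 12, 14]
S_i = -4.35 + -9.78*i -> [-4.35, -14.13, -23.91, -33.69, -43.47]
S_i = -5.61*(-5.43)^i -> [-5.61, 30.46, -165.41, 898.18, -4877.11]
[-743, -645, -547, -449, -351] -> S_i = -743 + 98*i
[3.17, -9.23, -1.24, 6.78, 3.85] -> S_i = Random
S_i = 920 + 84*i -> [920, 1004, 1088, 1172, 1256]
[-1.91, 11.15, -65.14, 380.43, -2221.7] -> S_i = -1.91*(-5.84)^i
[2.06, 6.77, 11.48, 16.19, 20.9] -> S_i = 2.06 + 4.71*i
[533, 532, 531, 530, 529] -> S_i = 533 + -1*i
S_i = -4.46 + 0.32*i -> [-4.46, -4.14, -3.82, -3.5, -3.18]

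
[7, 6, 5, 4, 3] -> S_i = 7 + -1*i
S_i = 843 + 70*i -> [843, 913, 983, 1053, 1123]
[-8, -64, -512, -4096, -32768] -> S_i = -8*8^i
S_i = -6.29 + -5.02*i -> [-6.29, -11.31, -16.33, -21.35, -26.37]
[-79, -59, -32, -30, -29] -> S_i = Random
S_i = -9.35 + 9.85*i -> [-9.35, 0.5, 10.35, 20.2, 30.05]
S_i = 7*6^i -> [7, 42, 252, 1512, 9072]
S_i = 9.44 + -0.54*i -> [9.44, 8.9, 8.36, 7.82, 7.28]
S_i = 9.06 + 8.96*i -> [9.06, 18.02, 26.98, 35.94, 44.9]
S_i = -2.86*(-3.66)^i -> [-2.86, 10.47, -38.31, 140.22, -513.2]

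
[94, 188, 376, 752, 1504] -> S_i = 94*2^i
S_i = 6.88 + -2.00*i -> [6.88, 4.88, 2.88, 0.88, -1.12]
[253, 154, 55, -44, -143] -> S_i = 253 + -99*i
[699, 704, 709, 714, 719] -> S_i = 699 + 5*i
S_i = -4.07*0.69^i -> [-4.07, -2.81, -1.94, -1.34, -0.92]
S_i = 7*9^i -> [7, 63, 567, 5103, 45927]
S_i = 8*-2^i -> [8, -16, 32, -64, 128]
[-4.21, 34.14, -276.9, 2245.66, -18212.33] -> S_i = -4.21*(-8.11)^i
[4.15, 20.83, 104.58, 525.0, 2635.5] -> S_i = 4.15*5.02^i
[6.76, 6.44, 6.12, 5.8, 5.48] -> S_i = 6.76 + -0.32*i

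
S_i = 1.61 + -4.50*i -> [1.61, -2.89, -7.39, -11.89, -16.39]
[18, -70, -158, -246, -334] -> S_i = 18 + -88*i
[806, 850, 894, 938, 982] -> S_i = 806 + 44*i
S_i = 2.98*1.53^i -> [2.98, 4.56, 6.98, 10.67, 16.33]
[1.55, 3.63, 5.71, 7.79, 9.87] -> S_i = 1.55 + 2.08*i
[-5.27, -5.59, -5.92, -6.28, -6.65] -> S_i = -5.27*1.06^i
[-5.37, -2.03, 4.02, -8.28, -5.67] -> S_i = Random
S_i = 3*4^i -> [3, 12, 48, 192, 768]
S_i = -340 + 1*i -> [-340, -339, -338, -337, -336]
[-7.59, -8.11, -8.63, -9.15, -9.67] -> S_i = -7.59 + -0.52*i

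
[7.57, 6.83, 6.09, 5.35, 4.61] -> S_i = 7.57 + -0.74*i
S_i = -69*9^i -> [-69, -621, -5589, -50301, -452709]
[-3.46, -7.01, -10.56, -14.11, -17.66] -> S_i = -3.46 + -3.55*i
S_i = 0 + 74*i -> [0, 74, 148, 222, 296]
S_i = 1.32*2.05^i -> [1.32, 2.71, 5.55, 11.37, 23.31]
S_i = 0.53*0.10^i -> [0.53, 0.05, 0.01, 0.0, 0.0]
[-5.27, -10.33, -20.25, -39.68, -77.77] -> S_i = -5.27*1.96^i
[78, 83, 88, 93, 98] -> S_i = 78 + 5*i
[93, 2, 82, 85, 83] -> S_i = Random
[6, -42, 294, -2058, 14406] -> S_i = 6*-7^i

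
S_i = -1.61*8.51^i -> [-1.61, -13.7, -116.6, -992.24, -8443.92]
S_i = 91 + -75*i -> [91, 16, -59, -134, -209]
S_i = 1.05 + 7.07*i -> [1.05, 8.12, 15.19, 22.26, 29.33]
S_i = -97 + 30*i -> [-97, -67, -37, -7, 23]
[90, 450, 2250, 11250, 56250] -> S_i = 90*5^i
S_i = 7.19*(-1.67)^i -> [7.19, -12.01, 20.05, -33.49, 55.92]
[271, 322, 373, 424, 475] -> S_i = 271 + 51*i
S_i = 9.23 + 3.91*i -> [9.23, 13.14, 17.05, 20.96, 24.87]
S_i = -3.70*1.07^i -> [-3.7, -3.96, -4.24, -4.53, -4.85]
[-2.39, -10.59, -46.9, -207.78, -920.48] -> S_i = -2.39*4.43^i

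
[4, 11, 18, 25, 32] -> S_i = 4 + 7*i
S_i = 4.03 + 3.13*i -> [4.03, 7.16, 10.29, 13.42, 16.55]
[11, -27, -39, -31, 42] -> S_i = Random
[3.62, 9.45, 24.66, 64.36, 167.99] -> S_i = 3.62*2.61^i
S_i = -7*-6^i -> [-7, 42, -252, 1512, -9072]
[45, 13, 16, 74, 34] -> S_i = Random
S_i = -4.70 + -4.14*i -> [-4.7, -8.84, -12.98, -17.12, -21.26]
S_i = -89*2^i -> [-89, -178, -356, -712, -1424]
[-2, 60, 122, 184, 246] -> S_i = -2 + 62*i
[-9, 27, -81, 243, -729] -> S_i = -9*-3^i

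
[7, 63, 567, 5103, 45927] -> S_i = 7*9^i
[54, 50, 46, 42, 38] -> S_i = 54 + -4*i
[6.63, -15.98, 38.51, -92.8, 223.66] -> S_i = 6.63*(-2.41)^i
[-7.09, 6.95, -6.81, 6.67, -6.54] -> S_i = -7.09*(-0.98)^i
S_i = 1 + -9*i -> [1, -8, -17, -26, -35]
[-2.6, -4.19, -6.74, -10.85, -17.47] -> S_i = -2.60*1.61^i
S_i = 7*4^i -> [7, 28, 112, 448, 1792]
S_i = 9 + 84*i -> [9, 93, 177, 261, 345]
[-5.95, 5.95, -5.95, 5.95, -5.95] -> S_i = -5.95*(-1.00)^i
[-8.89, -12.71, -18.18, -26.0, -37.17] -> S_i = -8.89*1.43^i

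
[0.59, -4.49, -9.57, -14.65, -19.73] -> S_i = 0.59 + -5.08*i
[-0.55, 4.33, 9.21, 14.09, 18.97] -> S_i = -0.55 + 4.88*i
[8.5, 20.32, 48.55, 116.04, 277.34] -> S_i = 8.50*2.39^i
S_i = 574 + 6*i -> [574, 580, 586, 592, 598]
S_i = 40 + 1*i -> [40, 41, 42, 43, 44]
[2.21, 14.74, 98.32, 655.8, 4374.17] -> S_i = 2.21*6.67^i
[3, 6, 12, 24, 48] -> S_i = 3*2^i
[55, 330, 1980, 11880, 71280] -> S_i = 55*6^i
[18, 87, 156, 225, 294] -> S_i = 18 + 69*i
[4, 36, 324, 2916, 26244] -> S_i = 4*9^i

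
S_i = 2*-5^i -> [2, -10, 50, -250, 1250]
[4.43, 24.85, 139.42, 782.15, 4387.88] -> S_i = 4.43*5.61^i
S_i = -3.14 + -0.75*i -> [-3.14, -3.89, -4.64, -5.39, -6.14]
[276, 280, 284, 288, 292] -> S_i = 276 + 4*i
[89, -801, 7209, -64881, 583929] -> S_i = 89*-9^i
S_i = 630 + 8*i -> [630, 638, 646, 654, 662]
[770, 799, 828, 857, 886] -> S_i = 770 + 29*i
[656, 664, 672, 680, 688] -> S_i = 656 + 8*i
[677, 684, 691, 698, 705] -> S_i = 677 + 7*i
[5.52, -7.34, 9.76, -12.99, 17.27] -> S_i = 5.52*(-1.33)^i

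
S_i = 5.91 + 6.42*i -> [5.91, 12.33, 18.75, 25.17, 31.59]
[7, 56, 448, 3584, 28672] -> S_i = 7*8^i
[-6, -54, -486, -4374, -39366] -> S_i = -6*9^i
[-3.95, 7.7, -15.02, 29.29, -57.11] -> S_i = -3.95*(-1.95)^i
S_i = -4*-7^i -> [-4, 28, -196, 1372, -9604]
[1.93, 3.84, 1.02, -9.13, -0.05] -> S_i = Random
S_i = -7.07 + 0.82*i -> [-7.07, -6.25, -5.43, -4.61, -3.79]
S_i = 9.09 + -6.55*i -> [9.09, 2.54, -4.01, -10.56, -17.11]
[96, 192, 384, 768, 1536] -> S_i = 96*2^i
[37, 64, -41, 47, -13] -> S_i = Random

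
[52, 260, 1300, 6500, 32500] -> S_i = 52*5^i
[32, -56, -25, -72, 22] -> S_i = Random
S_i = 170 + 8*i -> [170, 178, 186, 194, 202]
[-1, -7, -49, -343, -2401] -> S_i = -1*7^i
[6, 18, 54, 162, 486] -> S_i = 6*3^i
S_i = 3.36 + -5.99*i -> [3.36, -2.63, -8.62, -14.61, -20.6]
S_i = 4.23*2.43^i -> [4.23, 10.28, 24.98, 60.7, 147.49]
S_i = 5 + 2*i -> [5, 7, 9, 11, 13]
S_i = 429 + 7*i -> [429, 436, 443, 450, 457]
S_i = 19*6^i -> [19, 114, 684, 4104, 24624]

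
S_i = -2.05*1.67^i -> [-2.05, -3.42, -5.72, -9.55, -15.94]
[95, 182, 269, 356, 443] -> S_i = 95 + 87*i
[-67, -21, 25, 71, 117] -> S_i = -67 + 46*i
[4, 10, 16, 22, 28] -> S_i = 4 + 6*i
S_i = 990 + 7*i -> [990, 997, 1004, 1011, 1018]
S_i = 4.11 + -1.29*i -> [4.11, 2.82, 1.53, 0.24, -1.05]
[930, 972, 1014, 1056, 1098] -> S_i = 930 + 42*i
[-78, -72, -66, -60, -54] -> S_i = -78 + 6*i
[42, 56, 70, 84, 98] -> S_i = 42 + 14*i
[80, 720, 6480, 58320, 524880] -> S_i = 80*9^i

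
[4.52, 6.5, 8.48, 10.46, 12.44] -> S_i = 4.52 + 1.98*i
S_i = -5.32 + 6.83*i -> [-5.32, 1.51, 8.34, 15.17, 22.0]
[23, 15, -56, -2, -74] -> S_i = Random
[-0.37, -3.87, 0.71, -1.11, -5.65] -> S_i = Random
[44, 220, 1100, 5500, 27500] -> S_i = 44*5^i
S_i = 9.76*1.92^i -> [9.76, 18.74, 35.98, 69.08, 132.63]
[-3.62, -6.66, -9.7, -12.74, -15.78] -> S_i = -3.62 + -3.04*i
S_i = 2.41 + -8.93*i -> [2.41, -6.52, -15.45, -24.38, -33.31]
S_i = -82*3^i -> [-82, -246, -738, -2214, -6642]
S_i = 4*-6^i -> [4, -24, 144, -864, 5184]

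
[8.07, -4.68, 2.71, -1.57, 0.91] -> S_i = 8.07*(-0.58)^i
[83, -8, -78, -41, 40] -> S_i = Random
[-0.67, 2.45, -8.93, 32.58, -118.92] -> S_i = -0.67*(-3.65)^i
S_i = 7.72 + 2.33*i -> [7.72, 10.05, 12.38, 14.71, 17.04]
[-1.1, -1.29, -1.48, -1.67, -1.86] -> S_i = -1.10 + -0.19*i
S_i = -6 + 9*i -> [-6, 3, 12, 21, 30]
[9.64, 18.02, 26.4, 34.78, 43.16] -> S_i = 9.64 + 8.38*i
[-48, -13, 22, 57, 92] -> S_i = -48 + 35*i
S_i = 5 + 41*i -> [5, 46, 87, 128, 169]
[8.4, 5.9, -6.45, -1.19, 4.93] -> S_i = Random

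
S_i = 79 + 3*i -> [79, 82, 85, 88, 91]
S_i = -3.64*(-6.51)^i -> [-3.64, 23.7, -154.26, 1004.26, -6537.71]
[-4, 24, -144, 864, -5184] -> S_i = -4*-6^i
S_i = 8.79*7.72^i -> [8.79, 67.86, 523.87, 4044.28, 31221.81]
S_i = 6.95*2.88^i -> [6.95, 20.02, 57.65, 166.02, 478.14]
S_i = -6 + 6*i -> [-6, 0, 6, 12, 18]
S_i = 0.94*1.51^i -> [0.94, 1.42, 2.14, 3.24, 4.89]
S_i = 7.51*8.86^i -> [7.51, 66.54, 589.53, 5223.25, 46278.03]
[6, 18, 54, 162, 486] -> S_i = 6*3^i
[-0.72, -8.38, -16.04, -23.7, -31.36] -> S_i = -0.72 + -7.66*i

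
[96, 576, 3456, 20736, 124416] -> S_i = 96*6^i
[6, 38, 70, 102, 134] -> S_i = 6 + 32*i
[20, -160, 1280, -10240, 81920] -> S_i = 20*-8^i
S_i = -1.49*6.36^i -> [-1.49, -9.48, -60.27, -383.32, -2437.89]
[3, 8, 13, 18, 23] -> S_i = 3 + 5*i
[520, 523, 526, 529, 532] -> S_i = 520 + 3*i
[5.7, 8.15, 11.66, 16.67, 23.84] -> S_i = 5.70*1.43^i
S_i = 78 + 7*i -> [78, 85, 92, 99, 106]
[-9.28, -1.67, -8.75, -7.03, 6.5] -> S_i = Random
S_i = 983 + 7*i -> [983, 990, 997, 1004, 1011]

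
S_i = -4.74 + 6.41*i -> [-4.74, 1.67, 8.08, 14.49, 20.9]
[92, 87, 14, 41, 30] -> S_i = Random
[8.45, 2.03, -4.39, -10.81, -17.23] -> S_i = 8.45 + -6.42*i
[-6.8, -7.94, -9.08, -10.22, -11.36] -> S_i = -6.80 + -1.14*i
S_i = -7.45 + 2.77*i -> [-7.45, -4.68, -1.91, 0.86, 3.63]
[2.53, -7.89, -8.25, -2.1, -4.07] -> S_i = Random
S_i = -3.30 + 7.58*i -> [-3.3, 4.28, 11.86, 19.44, 27.02]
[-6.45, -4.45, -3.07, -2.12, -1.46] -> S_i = -6.45*0.69^i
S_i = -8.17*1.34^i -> [-8.17, -10.95, -14.67, -19.66, -26.34]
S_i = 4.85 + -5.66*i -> [4.85, -0.81, -6.47, -12.13, -17.79]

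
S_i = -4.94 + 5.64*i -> [-4.94, 0.7, 6.34, 11.98, 17.62]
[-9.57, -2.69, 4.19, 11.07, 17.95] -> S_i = -9.57 + 6.88*i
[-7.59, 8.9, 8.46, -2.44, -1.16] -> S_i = Random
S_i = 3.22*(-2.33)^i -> [3.22, -7.5, 17.48, -40.73, 94.9]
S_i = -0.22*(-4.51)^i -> [-0.22, 0.99, -4.47, 20.18, -91.02]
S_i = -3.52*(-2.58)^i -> [-3.52, 9.08, -23.43, 60.45, -155.96]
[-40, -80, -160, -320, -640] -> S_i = -40*2^i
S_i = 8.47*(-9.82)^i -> [8.47, -83.18, 816.78, -8020.8, 78764.29]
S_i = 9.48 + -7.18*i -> [9.48, 2.3, -4.88, -12.06, -19.24]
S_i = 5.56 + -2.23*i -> [5.56, 3.33, 1.1, -1.13, -3.36]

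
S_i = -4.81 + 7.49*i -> [-4.81, 2.68, 10.17, 17.66, 25.15]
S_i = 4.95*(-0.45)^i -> [4.95, -2.23, 1.0, -0.45, 0.2]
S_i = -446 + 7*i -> [-446, -439, -432, -425, -418]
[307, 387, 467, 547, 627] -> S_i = 307 + 80*i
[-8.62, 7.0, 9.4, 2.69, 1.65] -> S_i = Random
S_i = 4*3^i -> [4, 12, 36, 108, 324]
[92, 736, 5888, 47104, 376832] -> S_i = 92*8^i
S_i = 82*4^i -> [82, 328, 1312, 5248, 20992]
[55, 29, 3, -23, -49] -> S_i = 55 + -26*i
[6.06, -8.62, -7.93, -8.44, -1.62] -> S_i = Random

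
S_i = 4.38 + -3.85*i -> [4.38, 0.53, -3.32, -7.17, -11.02]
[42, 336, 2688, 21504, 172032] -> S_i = 42*8^i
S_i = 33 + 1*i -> [33, 34, 35, 36, 37]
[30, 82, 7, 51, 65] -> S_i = Random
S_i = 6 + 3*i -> [6, 9, 12, 15, 18]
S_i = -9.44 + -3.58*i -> [-9.44, -13.02, -16.6, -20.18, -23.76]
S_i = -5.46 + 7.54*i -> [-5.46, 2.08, 9.62, 17.16, 24.7]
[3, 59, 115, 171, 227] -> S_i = 3 + 56*i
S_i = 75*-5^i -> [75, -375, 1875, -9375, 46875]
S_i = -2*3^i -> [-2, -6, -18, -54, -162]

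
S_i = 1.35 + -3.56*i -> [1.35, -2.21, -5.77, -9.33, -12.89]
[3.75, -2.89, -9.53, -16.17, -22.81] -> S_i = 3.75 + -6.64*i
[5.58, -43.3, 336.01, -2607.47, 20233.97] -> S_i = 5.58*(-7.76)^i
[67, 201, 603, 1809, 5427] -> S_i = 67*3^i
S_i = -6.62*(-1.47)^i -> [-6.62, 9.73, -14.31, 21.03, -30.91]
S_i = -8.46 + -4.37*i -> [-8.46, -12.83, -17.2, -21.57, -25.94]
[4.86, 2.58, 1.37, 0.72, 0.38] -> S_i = 4.86*0.53^i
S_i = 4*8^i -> [4, 32, 256, 2048, 16384]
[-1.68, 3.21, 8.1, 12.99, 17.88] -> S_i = -1.68 + 4.89*i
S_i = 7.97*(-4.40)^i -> [7.97, -35.07, 154.3, -678.92, 2987.23]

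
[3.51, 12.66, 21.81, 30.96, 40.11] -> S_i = 3.51 + 9.15*i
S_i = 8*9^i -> [8, 72, 648, 5832, 52488]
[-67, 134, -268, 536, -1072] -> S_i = -67*-2^i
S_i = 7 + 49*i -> [7, 56, 105, 154, 203]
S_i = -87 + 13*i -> [-87, -74, -61, -48, -35]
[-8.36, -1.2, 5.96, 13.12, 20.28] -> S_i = -8.36 + 7.16*i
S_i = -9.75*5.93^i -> [-9.75, -57.82, -342.86, -2033.15, -12056.56]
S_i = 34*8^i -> [34, 272, 2176, 17408, 139264]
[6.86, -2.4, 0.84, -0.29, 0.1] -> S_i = 6.86*(-0.35)^i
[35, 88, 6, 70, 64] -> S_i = Random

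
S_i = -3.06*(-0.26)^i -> [-3.06, 0.8, -0.21, 0.05, -0.01]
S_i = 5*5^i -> [5, 25, 125, 625, 3125]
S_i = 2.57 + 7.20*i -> [2.57, 9.77, 16.97, 24.17, 31.37]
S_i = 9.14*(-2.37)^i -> [9.14, -21.66, 51.34, -121.67, 288.36]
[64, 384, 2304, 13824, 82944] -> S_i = 64*6^i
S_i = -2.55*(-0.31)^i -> [-2.55, 0.79, -0.25, 0.08, -0.02]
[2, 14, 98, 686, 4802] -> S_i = 2*7^i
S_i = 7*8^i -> [7, 56, 448, 3584, 28672]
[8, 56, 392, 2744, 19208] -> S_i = 8*7^i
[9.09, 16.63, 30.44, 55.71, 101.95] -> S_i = 9.09*1.83^i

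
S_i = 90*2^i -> [90, 180, 360, 720, 1440]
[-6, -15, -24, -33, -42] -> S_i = -6 + -9*i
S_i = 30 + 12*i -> [30, 42, 54, 66, 78]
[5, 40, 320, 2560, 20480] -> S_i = 5*8^i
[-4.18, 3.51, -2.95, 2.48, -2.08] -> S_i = -4.18*(-0.84)^i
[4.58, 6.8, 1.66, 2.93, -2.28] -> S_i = Random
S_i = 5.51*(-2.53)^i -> [5.51, -13.94, 35.27, -89.23, 225.75]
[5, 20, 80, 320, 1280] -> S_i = 5*4^i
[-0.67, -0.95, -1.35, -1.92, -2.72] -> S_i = -0.67*1.42^i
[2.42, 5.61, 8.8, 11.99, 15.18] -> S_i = 2.42 + 3.19*i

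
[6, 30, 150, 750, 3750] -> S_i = 6*5^i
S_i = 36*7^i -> [36, 252, 1764, 12348, 86436]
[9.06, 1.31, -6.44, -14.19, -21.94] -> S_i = 9.06 + -7.75*i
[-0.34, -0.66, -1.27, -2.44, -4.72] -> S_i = -0.34*1.93^i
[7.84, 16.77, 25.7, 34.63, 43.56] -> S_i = 7.84 + 8.93*i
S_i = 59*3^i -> [59, 177, 531, 1593, 4779]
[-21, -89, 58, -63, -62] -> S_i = Random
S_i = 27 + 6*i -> [27, 33, 39, 45, 51]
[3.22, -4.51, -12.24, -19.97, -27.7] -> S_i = 3.22 + -7.73*i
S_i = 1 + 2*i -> [1, 3, 5, 7, 9]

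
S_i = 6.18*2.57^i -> [6.18, 15.88, 40.82, 104.9, 269.6]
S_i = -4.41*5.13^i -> [-4.41, -22.62, -116.06, -595.38, -3054.27]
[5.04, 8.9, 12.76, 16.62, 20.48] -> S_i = 5.04 + 3.86*i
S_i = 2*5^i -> [2, 10, 50, 250, 1250]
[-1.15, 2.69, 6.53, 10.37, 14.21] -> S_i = -1.15 + 3.84*i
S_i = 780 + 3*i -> [780, 783, 786, 789, 792]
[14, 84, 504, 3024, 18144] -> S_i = 14*6^i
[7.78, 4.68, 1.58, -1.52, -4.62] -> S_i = 7.78 + -3.10*i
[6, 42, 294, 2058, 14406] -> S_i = 6*7^i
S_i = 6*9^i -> [6, 54, 486, 4374, 39366]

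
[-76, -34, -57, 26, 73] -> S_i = Random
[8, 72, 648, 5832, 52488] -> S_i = 8*9^i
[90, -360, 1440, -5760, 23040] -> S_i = 90*-4^i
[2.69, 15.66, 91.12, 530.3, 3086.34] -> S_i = 2.69*5.82^i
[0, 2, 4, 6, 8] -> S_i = 0 + 2*i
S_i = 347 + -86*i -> [347, 261, 175, 89, 3]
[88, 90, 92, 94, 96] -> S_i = 88 + 2*i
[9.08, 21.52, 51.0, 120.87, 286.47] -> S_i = 9.08*2.37^i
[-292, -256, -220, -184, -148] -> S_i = -292 + 36*i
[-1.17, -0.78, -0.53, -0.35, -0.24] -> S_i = -1.17*0.67^i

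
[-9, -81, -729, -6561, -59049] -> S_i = -9*9^i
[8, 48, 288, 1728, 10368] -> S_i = 8*6^i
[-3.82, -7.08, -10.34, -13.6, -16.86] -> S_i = -3.82 + -3.26*i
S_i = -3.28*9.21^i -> [-3.28, -30.21, -278.22, -2562.43, -23600.02]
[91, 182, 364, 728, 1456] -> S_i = 91*2^i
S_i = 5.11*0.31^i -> [5.11, 1.58, 0.49, 0.15, 0.05]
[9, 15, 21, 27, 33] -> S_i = 9 + 6*i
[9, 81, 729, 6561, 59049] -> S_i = 9*9^i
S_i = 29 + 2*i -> [29, 31, 33, 35, 37]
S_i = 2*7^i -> [2, 14, 98, 686, 4802]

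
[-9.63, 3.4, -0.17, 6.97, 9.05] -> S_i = Random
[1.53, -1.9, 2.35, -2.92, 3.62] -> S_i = 1.53*(-1.24)^i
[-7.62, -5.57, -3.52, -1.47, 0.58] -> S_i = -7.62 + 2.05*i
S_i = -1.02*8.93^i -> [-1.02, -9.11, -81.34, -726.36, -6486.43]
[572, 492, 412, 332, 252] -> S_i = 572 + -80*i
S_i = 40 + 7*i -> [40, 47, 54, 61, 68]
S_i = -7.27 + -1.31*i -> [-7.27, -8.58, -9.89, -11.2, -12.51]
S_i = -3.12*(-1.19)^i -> [-3.12, 3.71, -4.42, 5.26, -6.26]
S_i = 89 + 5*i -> [89, 94, 99, 104, 109]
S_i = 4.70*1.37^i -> [4.7, 6.44, 8.82, 12.09, 16.56]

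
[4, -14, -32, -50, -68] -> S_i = 4 + -18*i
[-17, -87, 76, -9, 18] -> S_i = Random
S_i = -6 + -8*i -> [-6, -14, -22, -30, -38]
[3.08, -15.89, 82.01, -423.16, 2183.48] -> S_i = 3.08*(-5.16)^i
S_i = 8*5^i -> [8, 40, 200, 1000, 5000]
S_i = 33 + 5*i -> [33, 38, 43, 48, 53]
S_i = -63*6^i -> [-63, -378, -2268, -13608, -81648]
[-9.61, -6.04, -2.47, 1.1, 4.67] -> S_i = -9.61 + 3.57*i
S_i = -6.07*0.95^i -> [-6.07, -5.77, -5.48, -5.2, -4.94]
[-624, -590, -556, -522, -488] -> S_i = -624 + 34*i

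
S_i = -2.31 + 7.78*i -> [-2.31, 5.47, 13.25, 21.03, 28.81]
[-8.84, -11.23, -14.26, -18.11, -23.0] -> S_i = -8.84*1.27^i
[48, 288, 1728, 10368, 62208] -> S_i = 48*6^i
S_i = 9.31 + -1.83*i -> [9.31, 7.48, 5.65, 3.82, 1.99]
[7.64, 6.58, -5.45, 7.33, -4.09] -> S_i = Random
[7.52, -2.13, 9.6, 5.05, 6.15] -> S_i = Random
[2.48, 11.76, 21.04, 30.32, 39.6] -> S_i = 2.48 + 9.28*i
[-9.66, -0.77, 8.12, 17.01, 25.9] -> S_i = -9.66 + 8.89*i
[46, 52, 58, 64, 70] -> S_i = 46 + 6*i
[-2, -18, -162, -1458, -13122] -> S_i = -2*9^i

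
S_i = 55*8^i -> [55, 440, 3520, 28160, 225280]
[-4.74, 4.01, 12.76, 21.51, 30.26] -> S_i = -4.74 + 8.75*i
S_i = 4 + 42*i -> [4, 46, 88, 130, 172]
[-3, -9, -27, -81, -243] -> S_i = -3*3^i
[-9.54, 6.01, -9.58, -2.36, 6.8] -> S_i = Random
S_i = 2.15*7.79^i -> [2.15, 16.75, 130.47, 1016.37, 7917.5]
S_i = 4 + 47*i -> [4, 51, 98, 145, 192]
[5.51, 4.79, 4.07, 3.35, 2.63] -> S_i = 5.51 + -0.72*i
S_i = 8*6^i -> [8, 48, 288, 1728, 10368]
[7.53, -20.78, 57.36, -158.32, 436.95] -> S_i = 7.53*(-2.76)^i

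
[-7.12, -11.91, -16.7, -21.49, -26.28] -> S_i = -7.12 + -4.79*i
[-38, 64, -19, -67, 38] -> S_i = Random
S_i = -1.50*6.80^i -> [-1.5, -10.2, -69.36, -471.65, -3207.21]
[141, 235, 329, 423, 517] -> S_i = 141 + 94*i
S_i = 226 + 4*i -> [226, 230, 234, 238, 242]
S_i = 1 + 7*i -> [1, 8, 15, 22, 29]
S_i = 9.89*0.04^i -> [9.89, 0.4, 0.02, 0.0, 0.0]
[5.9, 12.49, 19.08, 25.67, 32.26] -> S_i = 5.90 + 6.59*i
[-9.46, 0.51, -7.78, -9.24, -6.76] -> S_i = Random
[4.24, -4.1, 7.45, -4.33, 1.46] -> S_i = Random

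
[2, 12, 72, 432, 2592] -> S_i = 2*6^i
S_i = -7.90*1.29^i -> [-7.9, -10.19, -13.15, -16.96, -21.88]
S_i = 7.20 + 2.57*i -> [7.2, 9.77, 12.34, 14.91, 17.48]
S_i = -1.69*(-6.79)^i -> [-1.69, 11.48, -77.92, 529.05, -3592.24]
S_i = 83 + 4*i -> [83, 87, 91, 95, 99]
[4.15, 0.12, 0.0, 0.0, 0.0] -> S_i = 4.15*0.03^i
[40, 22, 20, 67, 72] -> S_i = Random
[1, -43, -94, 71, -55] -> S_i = Random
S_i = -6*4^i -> [-6, -24, -96, -384, -1536]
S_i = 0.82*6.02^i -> [0.82, 4.94, 29.72, 178.9, 1076.96]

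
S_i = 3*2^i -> [3, 6, 12, 24, 48]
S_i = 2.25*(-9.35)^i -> [2.25, -21.04, 196.7, -1839.15, 17196.06]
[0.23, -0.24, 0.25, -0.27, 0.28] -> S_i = 0.23*(-1.05)^i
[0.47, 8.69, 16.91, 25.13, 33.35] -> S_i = 0.47 + 8.22*i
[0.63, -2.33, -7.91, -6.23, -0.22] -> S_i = Random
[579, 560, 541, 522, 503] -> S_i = 579 + -19*i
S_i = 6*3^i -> [6, 18, 54, 162, 486]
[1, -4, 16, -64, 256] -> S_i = 1*-4^i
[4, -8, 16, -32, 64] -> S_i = 4*-2^i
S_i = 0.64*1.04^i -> [0.64, 0.67, 0.69, 0.72, 0.75]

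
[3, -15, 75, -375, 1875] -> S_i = 3*-5^i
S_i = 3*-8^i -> [3, -24, 192, -1536, 12288]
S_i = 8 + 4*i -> [8, 12, 16, 20, 24]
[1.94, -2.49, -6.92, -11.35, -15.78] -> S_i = 1.94 + -4.43*i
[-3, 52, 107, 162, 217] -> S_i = -3 + 55*i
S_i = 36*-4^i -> [36, -144, 576, -2304, 9216]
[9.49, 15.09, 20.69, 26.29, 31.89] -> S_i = 9.49 + 5.60*i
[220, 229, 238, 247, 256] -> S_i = 220 + 9*i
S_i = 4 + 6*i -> [4, 10, 16, 22, 28]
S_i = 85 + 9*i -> [85, 94, 103, 112, 121]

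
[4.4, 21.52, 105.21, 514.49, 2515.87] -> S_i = 4.40*4.89^i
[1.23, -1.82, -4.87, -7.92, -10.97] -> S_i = 1.23 + -3.05*i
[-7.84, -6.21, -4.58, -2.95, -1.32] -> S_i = -7.84 + 1.63*i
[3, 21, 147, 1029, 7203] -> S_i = 3*7^i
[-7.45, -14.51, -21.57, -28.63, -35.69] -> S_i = -7.45 + -7.06*i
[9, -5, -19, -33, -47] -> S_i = 9 + -14*i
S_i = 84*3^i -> [84, 252, 756, 2268, 6804]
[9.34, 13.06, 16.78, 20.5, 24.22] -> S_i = 9.34 + 3.72*i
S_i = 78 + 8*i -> [78, 86, 94, 102, 110]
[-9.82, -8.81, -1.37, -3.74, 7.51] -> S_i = Random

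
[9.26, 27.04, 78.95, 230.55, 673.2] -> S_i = 9.26*2.92^i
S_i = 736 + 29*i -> [736, 765, 794, 823, 852]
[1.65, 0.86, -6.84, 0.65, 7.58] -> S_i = Random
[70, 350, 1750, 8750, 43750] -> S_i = 70*5^i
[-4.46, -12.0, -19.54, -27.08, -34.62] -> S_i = -4.46 + -7.54*i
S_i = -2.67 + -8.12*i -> [-2.67, -10.79, -18.91, -27.03, -35.15]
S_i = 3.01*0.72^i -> [3.01, 2.17, 1.56, 1.12, 0.81]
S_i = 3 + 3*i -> [3, 6, 9, 12, 15]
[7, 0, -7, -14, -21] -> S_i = 7 + -7*i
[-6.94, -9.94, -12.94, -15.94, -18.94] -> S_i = -6.94 + -3.00*i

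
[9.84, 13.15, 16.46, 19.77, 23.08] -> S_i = 9.84 + 3.31*i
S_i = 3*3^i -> [3, 9, 27, 81, 243]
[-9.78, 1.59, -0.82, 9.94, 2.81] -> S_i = Random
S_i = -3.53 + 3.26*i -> [-3.53, -0.27, 2.99, 6.25, 9.51]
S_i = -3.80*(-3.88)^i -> [-3.8, 14.74, -57.21, 221.96, -861.21]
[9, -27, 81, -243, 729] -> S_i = 9*-3^i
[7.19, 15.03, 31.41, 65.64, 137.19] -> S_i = 7.19*2.09^i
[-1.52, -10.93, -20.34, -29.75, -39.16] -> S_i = -1.52 + -9.41*i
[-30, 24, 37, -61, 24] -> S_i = Random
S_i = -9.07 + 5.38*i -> [-9.07, -3.69, 1.69, 7.07, 12.45]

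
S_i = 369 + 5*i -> [369, 374, 379, 384, 389]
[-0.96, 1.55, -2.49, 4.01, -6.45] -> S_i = -0.96*(-1.61)^i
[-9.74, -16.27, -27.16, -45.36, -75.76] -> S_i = -9.74*1.67^i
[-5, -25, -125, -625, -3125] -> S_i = -5*5^i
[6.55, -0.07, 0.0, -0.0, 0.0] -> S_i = 6.55*(-0.01)^i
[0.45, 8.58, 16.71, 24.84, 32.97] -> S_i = 0.45 + 8.13*i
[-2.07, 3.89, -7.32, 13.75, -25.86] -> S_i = -2.07*(-1.88)^i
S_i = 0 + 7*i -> [0, 7, 14, 21, 28]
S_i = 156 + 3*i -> [156, 159, 162, 165, 168]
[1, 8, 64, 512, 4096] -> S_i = 1*8^i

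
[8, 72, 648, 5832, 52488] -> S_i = 8*9^i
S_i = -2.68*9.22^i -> [-2.68, -24.71, -227.82, -2100.52, -19366.83]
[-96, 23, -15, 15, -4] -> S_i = Random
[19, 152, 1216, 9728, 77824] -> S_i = 19*8^i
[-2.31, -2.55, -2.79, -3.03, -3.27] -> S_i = -2.31 + -0.24*i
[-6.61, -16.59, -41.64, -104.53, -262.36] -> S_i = -6.61*2.51^i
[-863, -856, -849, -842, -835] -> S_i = -863 + 7*i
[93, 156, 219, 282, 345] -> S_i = 93 + 63*i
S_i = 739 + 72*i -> [739, 811, 883, 955, 1027]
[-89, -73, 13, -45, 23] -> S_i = Random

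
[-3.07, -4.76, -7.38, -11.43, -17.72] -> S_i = -3.07*1.55^i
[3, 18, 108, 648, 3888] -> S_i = 3*6^i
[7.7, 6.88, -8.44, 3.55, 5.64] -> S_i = Random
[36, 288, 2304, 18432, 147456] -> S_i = 36*8^i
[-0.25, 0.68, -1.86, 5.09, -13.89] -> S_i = -0.25*(-2.73)^i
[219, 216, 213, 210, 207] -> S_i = 219 + -3*i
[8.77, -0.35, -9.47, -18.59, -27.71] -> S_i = 8.77 + -9.12*i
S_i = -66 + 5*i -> [-66, -61, -56, -51, -46]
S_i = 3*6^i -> [3, 18, 108, 648, 3888]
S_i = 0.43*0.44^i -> [0.43, 0.19, 0.08, 0.04, 0.02]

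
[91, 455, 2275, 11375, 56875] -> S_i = 91*5^i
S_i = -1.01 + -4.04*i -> [-1.01, -5.05, -9.09, -13.13, -17.17]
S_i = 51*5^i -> [51, 255, 1275, 6375, 31875]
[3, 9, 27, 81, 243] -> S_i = 3*3^i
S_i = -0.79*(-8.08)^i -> [-0.79, 6.38, -51.58, 416.74, -3367.23]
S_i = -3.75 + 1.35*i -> [-3.75, -2.4, -1.05, 0.3, 1.65]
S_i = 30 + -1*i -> [30, 29, 28, 27, 26]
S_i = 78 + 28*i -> [78, 106, 134, 162, 190]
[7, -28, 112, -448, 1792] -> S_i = 7*-4^i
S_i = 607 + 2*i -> [607, 609, 611, 613, 615]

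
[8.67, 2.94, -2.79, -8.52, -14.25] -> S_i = 8.67 + -5.73*i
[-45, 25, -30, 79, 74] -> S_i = Random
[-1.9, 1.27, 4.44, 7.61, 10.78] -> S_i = -1.90 + 3.17*i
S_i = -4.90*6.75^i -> [-4.9, -33.08, -223.26, -1506.98, -10172.11]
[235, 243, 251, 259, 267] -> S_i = 235 + 8*i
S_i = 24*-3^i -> [24, -72, 216, -648, 1944]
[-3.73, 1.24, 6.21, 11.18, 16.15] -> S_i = -3.73 + 4.97*i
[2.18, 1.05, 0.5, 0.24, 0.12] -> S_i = 2.18*0.48^i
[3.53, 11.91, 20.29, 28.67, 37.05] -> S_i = 3.53 + 8.38*i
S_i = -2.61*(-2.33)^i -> [-2.61, 6.08, -14.17, 33.01, -76.92]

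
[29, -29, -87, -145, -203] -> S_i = 29 + -58*i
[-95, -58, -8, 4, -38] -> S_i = Random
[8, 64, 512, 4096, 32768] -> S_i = 8*8^i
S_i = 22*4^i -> [22, 88, 352, 1408, 5632]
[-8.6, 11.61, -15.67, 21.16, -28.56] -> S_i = -8.60*(-1.35)^i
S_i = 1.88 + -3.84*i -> [1.88, -1.96, -5.8, -9.64, -13.48]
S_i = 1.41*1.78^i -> [1.41, 2.51, 4.47, 7.95, 14.15]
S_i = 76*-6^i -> [76, -456, 2736, -16416, 98496]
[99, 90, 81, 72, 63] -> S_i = 99 + -9*i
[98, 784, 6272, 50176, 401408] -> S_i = 98*8^i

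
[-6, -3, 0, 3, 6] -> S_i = -6 + 3*i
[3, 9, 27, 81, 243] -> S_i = 3*3^i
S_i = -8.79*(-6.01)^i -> [-8.79, 52.83, -317.5, 1908.15, -11467.98]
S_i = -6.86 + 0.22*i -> [-6.86, -6.64, -6.42, -6.2, -5.98]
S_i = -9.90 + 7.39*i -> [-9.9, -2.51, 4.88, 12.27, 19.66]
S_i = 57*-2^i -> [57, -114, 228, -456, 912]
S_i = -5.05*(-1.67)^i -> [-5.05, 8.43, -14.08, 23.52, -39.28]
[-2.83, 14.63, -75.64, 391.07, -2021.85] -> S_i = -2.83*(-5.17)^i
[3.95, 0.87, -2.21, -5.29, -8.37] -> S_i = 3.95 + -3.08*i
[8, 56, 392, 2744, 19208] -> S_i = 8*7^i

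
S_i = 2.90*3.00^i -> [2.9, 8.7, 26.1, 78.3, 234.9]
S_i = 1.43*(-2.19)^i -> [1.43, -3.13, 6.86, -15.02, 32.89]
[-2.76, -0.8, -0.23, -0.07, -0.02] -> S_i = -2.76*0.29^i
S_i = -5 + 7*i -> [-5, 2, 9, 16, 23]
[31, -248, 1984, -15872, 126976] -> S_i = 31*-8^i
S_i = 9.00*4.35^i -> [9.0, 39.15, 170.3, 740.82, 3222.55]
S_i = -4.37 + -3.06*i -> [-4.37, -7.43, -10.49, -13.55, -16.61]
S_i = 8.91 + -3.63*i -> [8.91, 5.28, 1.65, -1.98, -5.61]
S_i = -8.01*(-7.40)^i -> [-8.01, 59.27, -438.63, 3245.84, -24019.25]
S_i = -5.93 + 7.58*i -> [-5.93, 1.65, 9.23, 16.81, 24.39]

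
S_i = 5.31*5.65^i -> [5.31, 30.0, 169.51, 957.72, 5411.13]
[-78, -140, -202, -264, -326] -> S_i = -78 + -62*i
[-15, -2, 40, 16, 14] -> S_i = Random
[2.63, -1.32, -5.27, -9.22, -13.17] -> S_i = 2.63 + -3.95*i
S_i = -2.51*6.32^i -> [-2.51, -15.86, -100.26, -633.61, -4004.44]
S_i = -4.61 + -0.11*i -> [-4.61, -4.72, -4.83, -4.94, -5.05]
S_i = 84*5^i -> [84, 420, 2100, 10500, 52500]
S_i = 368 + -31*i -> [368, 337, 306, 275, 244]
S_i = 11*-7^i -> [11, -77, 539, -3773, 26411]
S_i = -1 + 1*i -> [-1, 0, 1, 2, 3]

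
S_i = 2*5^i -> [2, 10, 50, 250, 1250]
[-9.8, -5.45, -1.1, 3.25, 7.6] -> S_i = -9.80 + 4.35*i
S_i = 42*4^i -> [42, 168, 672, 2688, 10752]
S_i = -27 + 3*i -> [-27, -24, -21, -18, -15]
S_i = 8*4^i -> [8, 32, 128, 512, 2048]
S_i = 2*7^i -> [2, 14, 98, 686, 4802]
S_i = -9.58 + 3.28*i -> [-9.58, -6.3, -3.02, 0.26, 3.54]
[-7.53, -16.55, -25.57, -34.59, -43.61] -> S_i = -7.53 + -9.02*i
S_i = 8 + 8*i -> [8, 16, 24, 32, 40]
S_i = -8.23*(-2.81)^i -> [-8.23, 23.13, -64.98, 182.61, -513.13]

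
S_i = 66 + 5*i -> [66, 71, 76, 81, 86]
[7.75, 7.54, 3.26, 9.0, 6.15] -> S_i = Random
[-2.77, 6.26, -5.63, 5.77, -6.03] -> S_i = Random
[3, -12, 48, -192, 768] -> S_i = 3*-4^i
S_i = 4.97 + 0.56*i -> [4.97, 5.53, 6.09, 6.65, 7.21]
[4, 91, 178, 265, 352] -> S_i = 4 + 87*i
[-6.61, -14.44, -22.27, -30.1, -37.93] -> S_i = -6.61 + -7.83*i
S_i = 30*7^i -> [30, 210, 1470, 10290, 72030]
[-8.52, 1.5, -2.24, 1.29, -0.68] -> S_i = Random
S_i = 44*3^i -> [44, 132, 396, 1188, 3564]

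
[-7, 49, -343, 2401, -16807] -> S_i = -7*-7^i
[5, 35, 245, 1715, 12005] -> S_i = 5*7^i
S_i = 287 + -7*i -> [287, 280, 273, 266, 259]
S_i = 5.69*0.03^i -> [5.69, 0.17, 0.01, 0.0, 0.0]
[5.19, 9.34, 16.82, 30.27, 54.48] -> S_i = 5.19*1.80^i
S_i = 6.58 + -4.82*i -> [6.58, 1.76, -3.06, -7.88, -12.7]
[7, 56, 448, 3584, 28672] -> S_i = 7*8^i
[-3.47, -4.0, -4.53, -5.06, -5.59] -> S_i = -3.47 + -0.53*i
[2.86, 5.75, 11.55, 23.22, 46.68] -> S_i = 2.86*2.01^i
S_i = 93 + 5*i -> [93, 98, 103, 108, 113]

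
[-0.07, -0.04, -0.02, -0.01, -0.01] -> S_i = -0.07*0.59^i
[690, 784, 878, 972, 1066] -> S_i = 690 + 94*i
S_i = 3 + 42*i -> [3, 45, 87, 129, 171]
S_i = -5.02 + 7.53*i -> [-5.02, 2.51, 10.04, 17.57, 25.1]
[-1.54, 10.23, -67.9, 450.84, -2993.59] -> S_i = -1.54*(-6.64)^i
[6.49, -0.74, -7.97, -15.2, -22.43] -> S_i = 6.49 + -7.23*i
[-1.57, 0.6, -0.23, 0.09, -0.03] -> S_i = -1.57*(-0.38)^i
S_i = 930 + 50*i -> [930, 980, 1030, 1080, 1130]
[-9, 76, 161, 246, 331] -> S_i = -9 + 85*i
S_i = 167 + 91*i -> [167, 258, 349, 440, 531]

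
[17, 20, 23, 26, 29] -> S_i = 17 + 3*i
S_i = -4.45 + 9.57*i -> [-4.45, 5.12, 14.69, 24.26, 33.83]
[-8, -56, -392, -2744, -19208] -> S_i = -8*7^i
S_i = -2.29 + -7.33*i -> [-2.29, -9.62, -16.95, -24.28, -31.61]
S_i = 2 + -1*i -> [2, 1, 0, -1, -2]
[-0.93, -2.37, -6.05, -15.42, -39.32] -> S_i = -0.93*2.55^i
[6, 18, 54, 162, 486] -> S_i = 6*3^i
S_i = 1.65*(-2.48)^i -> [1.65, -4.09, 10.15, -25.17, 62.42]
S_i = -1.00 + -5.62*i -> [-1.0, -6.62, -12.24, -17.86, -23.48]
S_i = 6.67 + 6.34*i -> [6.67, 13.01, 19.35, 25.69, 32.03]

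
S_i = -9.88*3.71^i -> [-9.88, -36.65, -135.99, -504.52, -1871.77]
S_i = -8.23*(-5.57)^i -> [-8.23, 45.84, -255.33, 1422.22, -7921.74]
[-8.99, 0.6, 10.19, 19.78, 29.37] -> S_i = -8.99 + 9.59*i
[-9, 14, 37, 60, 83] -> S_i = -9 + 23*i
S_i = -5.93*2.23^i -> [-5.93, -13.22, -29.49, -65.76, -146.65]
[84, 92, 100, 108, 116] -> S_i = 84 + 8*i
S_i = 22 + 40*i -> [22, 62, 102, 142, 182]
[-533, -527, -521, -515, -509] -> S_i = -533 + 6*i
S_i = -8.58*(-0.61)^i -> [-8.58, 5.23, -3.19, 1.95, -1.19]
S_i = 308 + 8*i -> [308, 316, 324, 332, 340]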